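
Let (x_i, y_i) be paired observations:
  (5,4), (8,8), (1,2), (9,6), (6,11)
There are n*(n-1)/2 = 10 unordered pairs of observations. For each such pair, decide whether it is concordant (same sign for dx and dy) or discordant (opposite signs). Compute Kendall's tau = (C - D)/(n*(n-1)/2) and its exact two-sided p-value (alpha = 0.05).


Step 1: Enumerate the 10 unordered pairs (i,j) with i<j and classify each by sign(x_j-x_i) * sign(y_j-y_i).
  (1,2):dx=+3,dy=+4->C; (1,3):dx=-4,dy=-2->C; (1,4):dx=+4,dy=+2->C; (1,5):dx=+1,dy=+7->C
  (2,3):dx=-7,dy=-6->C; (2,4):dx=+1,dy=-2->D; (2,5):dx=-2,dy=+3->D; (3,4):dx=+8,dy=+4->C
  (3,5):dx=+5,dy=+9->C; (4,5):dx=-3,dy=+5->D
Step 2: C = 7, D = 3, total pairs = 10.
Step 3: tau = (C - D)/(n(n-1)/2) = (7 - 3)/10 = 0.400000.
Step 4: Exact two-sided p-value (enumerate n! = 120 permutations of y under H0): p = 0.483333.
Step 5: alpha = 0.05. fail to reject H0.

tau_b = 0.4000 (C=7, D=3), p = 0.483333, fail to reject H0.


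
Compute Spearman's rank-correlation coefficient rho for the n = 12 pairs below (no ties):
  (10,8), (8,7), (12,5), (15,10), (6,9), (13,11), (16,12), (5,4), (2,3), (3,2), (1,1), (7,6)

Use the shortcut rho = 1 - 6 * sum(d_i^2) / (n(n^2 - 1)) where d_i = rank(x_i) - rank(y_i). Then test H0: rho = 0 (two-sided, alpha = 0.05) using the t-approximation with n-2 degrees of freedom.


Step 1: Rank x and y separately (midranks; no ties here).
rank(x): 10->8, 8->7, 12->9, 15->11, 6->5, 13->10, 16->12, 5->4, 2->2, 3->3, 1->1, 7->6
rank(y): 8->8, 7->7, 5->5, 10->10, 9->9, 11->11, 12->12, 4->4, 3->3, 2->2, 1->1, 6->6
Step 2: d_i = R_x(i) - R_y(i); compute d_i^2.
  (8-8)^2=0, (7-7)^2=0, (9-5)^2=16, (11-10)^2=1, (5-9)^2=16, (10-11)^2=1, (12-12)^2=0, (4-4)^2=0, (2-3)^2=1, (3-2)^2=1, (1-1)^2=0, (6-6)^2=0
sum(d^2) = 36.
Step 3: rho = 1 - 6*36 / (12*(12^2 - 1)) = 1 - 216/1716 = 0.874126.
Step 4: Under H0, t = rho * sqrt((n-2)/(1-rho^2)) = 5.6912 ~ t(10).
Step 5: Two-sided p-value from the t-distribution with 10 df = 0.000201.
Step 6: alpha = 0.05. reject H0.

rho = 0.8741, p = 0.000201, reject H0 at alpha = 0.05.


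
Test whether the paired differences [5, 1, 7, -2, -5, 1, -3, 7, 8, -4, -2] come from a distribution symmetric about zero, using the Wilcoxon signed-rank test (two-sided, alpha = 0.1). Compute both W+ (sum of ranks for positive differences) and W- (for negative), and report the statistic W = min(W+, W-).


Step 1: Drop any zero differences (none here) and take |d_i|.
|d| = [5, 1, 7, 2, 5, 1, 3, 7, 8, 4, 2]
Step 2: Midrank |d_i| (ties get averaged ranks).
ranks: |5|->7.5, |1|->1.5, |7|->9.5, |2|->3.5, |5|->7.5, |1|->1.5, |3|->5, |7|->9.5, |8|->11, |4|->6, |2|->3.5
Step 3: Attach original signs; sum ranks with positive sign and with negative sign.
W+ = 7.5 + 1.5 + 9.5 + 1.5 + 9.5 + 11 = 40.5
W- = 3.5 + 7.5 + 5 + 6 + 3.5 = 25.5
(Check: W+ + W- = 66 should equal n(n+1)/2 = 66.)
Step 4: Test statistic W = min(W+, W-) = 25.5.
Step 5: Ties in |d|, so use the tie-corrected normal approximation.
        E[W] = n(n+1)/4 = 11*12/4 = 33.
        Tie groups: |d|=1 (t=2), |d|=2 (t=2), |d|=5 (t=2), |d|=7 (t=2); sum(t^3 - t) = 24.
        Var[W] = n(n+1)(2n+1)/24 - sum(t^3-t)/48 = 3036/24 - 24/48 = 126.
        z = (W - E[W]) / sqrt(Var[W]) = (25.5 - 33) / 11.2250 = -0.6682.
        Two-sided p = 2*Phi(z) = 0.504036.
Step 6: alpha = 0.1. fail to reject H0.

W+ = 40.5, W- = 25.5, W = min = 25.5, p = 0.504036, fail to reject H0.


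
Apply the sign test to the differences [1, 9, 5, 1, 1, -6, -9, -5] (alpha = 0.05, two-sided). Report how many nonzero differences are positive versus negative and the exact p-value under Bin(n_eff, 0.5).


Step 1: Discard zero differences. Original n = 8; n_eff = number of nonzero differences = 8.
Nonzero differences (with sign): +1, +9, +5, +1, +1, -6, -9, -5
Step 2: Count signs: positive = 5, negative = 3.
Step 3: Under H0: P(positive) = 0.5, so the number of positives S ~ Bin(8, 0.5).
Step 4: Two-sided exact p-value = sum of Bin(8,0.5) probabilities at or below the observed probability = 0.726562.
Step 5: alpha = 0.05. fail to reject H0.

n_eff = 8, pos = 5, neg = 3, p = 0.726562, fail to reject H0.


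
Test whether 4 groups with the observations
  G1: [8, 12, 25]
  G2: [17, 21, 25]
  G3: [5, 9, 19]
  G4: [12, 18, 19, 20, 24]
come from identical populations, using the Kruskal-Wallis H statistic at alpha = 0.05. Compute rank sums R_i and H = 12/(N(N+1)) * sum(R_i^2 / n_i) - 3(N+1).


Step 1: Combine all N = 14 observations and assign midranks.
sorted (value, group, rank): (5,G3,1), (8,G1,2), (9,G3,3), (12,G1,4.5), (12,G4,4.5), (17,G2,6), (18,G4,7), (19,G3,8.5), (19,G4,8.5), (20,G4,10), (21,G2,11), (24,G4,12), (25,G1,13.5), (25,G2,13.5)
Step 2: Sum ranks within each group.
R_1 = 20 (n_1 = 3)
R_2 = 30.5 (n_2 = 3)
R_3 = 12.5 (n_3 = 3)
R_4 = 42 (n_4 = 5)
Step 3: H = 12/(N(N+1)) * sum(R_i^2/n_i) - 3(N+1)
     = 12/(14*15) * (20^2/3 + 30.5^2/3 + 12.5^2/3 + 42^2/5) - 3*15
     = 0.057143 * 848.3 - 45
     = 3.474286.
Step 4: Ties present; correction factor C = 1 - 18/(14^3 - 14) = 0.993407. Corrected H = 3.474286 / 0.993407 = 3.497345.
Step 5: Under H0, H ~ chi^2(3); p-value = 0.321107.
Step 6: alpha = 0.05. fail to reject H0.

H = 3.4973, df = 3, p = 0.321107, fail to reject H0.


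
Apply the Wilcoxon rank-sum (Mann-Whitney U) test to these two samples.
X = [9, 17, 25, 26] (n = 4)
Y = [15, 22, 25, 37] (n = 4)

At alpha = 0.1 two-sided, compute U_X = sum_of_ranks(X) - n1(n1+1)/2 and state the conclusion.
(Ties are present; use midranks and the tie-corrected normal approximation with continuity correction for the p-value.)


Step 1: Combine and sort all 8 observations; assign midranks.
sorted (value, group): (9,X), (15,Y), (17,X), (22,Y), (25,X), (25,Y), (26,X), (37,Y)
ranks: 9->1, 15->2, 17->3, 22->4, 25->5.5, 25->5.5, 26->7, 37->8
Step 2: Rank sum for X: R1 = 1 + 3 + 5.5 + 7 = 16.5.
Step 3: U_X = R1 - n1(n1+1)/2 = 16.5 - 4*5/2 = 16.5 - 10 = 6.5.
       U_Y = n1*n2 - U_X = 16 - 6.5 = 9.5.
Step 4: Ties are present, so use the tie-corrected normal approximation (with continuity correction) for the p-value.
Step 5: p-value = 0.771503; compare to alpha = 0.1. fail to reject H0.

U_X = 6.5, p = 0.771503, fail to reject H0 at alpha = 0.1.


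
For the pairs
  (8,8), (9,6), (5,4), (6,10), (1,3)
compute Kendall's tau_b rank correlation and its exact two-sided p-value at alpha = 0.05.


Step 1: Enumerate the 10 unordered pairs (i,j) with i<j and classify each by sign(x_j-x_i) * sign(y_j-y_i).
  (1,2):dx=+1,dy=-2->D; (1,3):dx=-3,dy=-4->C; (1,4):dx=-2,dy=+2->D; (1,5):dx=-7,dy=-5->C
  (2,3):dx=-4,dy=-2->C; (2,4):dx=-3,dy=+4->D; (2,5):dx=-8,dy=-3->C; (3,4):dx=+1,dy=+6->C
  (3,5):dx=-4,dy=-1->C; (4,5):dx=-5,dy=-7->C
Step 2: C = 7, D = 3, total pairs = 10.
Step 3: tau = (C - D)/(n(n-1)/2) = (7 - 3)/10 = 0.400000.
Step 4: Exact two-sided p-value (enumerate n! = 120 permutations of y under H0): p = 0.483333.
Step 5: alpha = 0.05. fail to reject H0.

tau_b = 0.4000 (C=7, D=3), p = 0.483333, fail to reject H0.


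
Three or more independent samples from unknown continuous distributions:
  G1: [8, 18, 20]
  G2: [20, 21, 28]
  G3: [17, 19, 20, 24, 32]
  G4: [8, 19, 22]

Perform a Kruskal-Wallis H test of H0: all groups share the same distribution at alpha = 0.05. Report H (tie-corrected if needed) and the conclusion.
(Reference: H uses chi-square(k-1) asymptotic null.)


Step 1: Combine all N = 14 observations and assign midranks.
sorted (value, group, rank): (8,G1,1.5), (8,G4,1.5), (17,G3,3), (18,G1,4), (19,G3,5.5), (19,G4,5.5), (20,G1,8), (20,G2,8), (20,G3,8), (21,G2,10), (22,G4,11), (24,G3,12), (28,G2,13), (32,G3,14)
Step 2: Sum ranks within each group.
R_1 = 13.5 (n_1 = 3)
R_2 = 31 (n_2 = 3)
R_3 = 42.5 (n_3 = 5)
R_4 = 18 (n_4 = 3)
Step 3: H = 12/(N(N+1)) * sum(R_i^2/n_i) - 3(N+1)
     = 12/(14*15) * (13.5^2/3 + 31^2/3 + 42.5^2/5 + 18^2/3) - 3*15
     = 0.057143 * 850.333 - 45
     = 3.590476.
Step 4: Ties present; correction factor C = 1 - 36/(14^3 - 14) = 0.986813. Corrected H = 3.590476 / 0.986813 = 3.638456.
Step 5: Under H0, H ~ chi^2(3); p-value = 0.303244.
Step 6: alpha = 0.05. fail to reject H0.

H = 3.6385, df = 3, p = 0.303244, fail to reject H0.


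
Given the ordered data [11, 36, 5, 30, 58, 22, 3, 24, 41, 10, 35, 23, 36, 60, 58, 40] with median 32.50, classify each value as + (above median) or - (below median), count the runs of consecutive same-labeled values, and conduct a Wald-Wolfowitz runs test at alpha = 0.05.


Step 1: Compute median = 32.50; label A = above, B = below.
Labels in order: BABBABBBABABAAAA  (n_A = 8, n_B = 8)
Step 2: Count runs R = 10.
Step 3: Under H0 (random ordering), E[R] = 2*n_A*n_B/(n_A+n_B) + 1 = 2*8*8/16 + 1 = 9.0000.
        Var[R] = 2*n_A*n_B*(2*n_A*n_B - n_A - n_B) / ((n_A+n_B)^2 * (n_A+n_B-1)) = 14336/3840 = 3.7333.
        SD[R] = 1.9322.
Step 4: Continuity-corrected z = (R - 0.5 - E[R]) / SD[R] = (10 - 0.5 - 9.0000) / 1.9322 = 0.2588.
Step 5: Two-sided p-value via normal approximation = 2*(1 - Phi(|z|)) = 0.795809.
Step 6: alpha = 0.05. fail to reject H0.

R = 10, z = 0.2588, p = 0.795809, fail to reject H0.


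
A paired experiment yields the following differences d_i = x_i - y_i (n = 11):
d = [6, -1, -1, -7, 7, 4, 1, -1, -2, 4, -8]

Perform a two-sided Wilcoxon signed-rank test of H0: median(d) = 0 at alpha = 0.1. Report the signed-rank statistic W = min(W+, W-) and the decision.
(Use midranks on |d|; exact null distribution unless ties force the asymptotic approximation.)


Step 1: Drop any zero differences (none here) and take |d_i|.
|d| = [6, 1, 1, 7, 7, 4, 1, 1, 2, 4, 8]
Step 2: Midrank |d_i| (ties get averaged ranks).
ranks: |6|->8, |1|->2.5, |1|->2.5, |7|->9.5, |7|->9.5, |4|->6.5, |1|->2.5, |1|->2.5, |2|->5, |4|->6.5, |8|->11
Step 3: Attach original signs; sum ranks with positive sign and with negative sign.
W+ = 8 + 9.5 + 6.5 + 2.5 + 6.5 = 33
W- = 2.5 + 2.5 + 9.5 + 2.5 + 5 + 11 = 33
(Check: W+ + W- = 66 should equal n(n+1)/2 = 66.)
Step 4: Test statistic W = min(W+, W-) = 33.
Step 5: Ties in |d|, so use the tie-corrected normal approximation.
        E[W] = n(n+1)/4 = 11*12/4 = 33.
        Tie groups: |d|=1 (t=4), |d|=4 (t=2), |d|=7 (t=2); sum(t^3 - t) = 72.
        Var[W] = n(n+1)(2n+1)/24 - sum(t^3-t)/48 = 3036/24 - 72/48 = 125.
        z = (W - E[W]) / sqrt(Var[W]) = (33 - 33) / 11.1803 = 0.0000.
        Two-sided p = 2*Phi(z) = 1.000000.
Step 6: alpha = 0.1. fail to reject H0.

W+ = 33, W- = 33, W = min = 33, p = 1.000000, fail to reject H0.


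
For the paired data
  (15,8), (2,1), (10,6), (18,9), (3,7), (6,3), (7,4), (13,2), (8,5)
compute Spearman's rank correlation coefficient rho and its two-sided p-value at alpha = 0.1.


Step 1: Rank x and y separately (midranks; no ties here).
rank(x): 15->8, 2->1, 10->6, 18->9, 3->2, 6->3, 7->4, 13->7, 8->5
rank(y): 8->8, 1->1, 6->6, 9->9, 7->7, 3->3, 4->4, 2->2, 5->5
Step 2: d_i = R_x(i) - R_y(i); compute d_i^2.
  (8-8)^2=0, (1-1)^2=0, (6-6)^2=0, (9-9)^2=0, (2-7)^2=25, (3-3)^2=0, (4-4)^2=0, (7-2)^2=25, (5-5)^2=0
sum(d^2) = 50.
Step 3: rho = 1 - 6*50 / (9*(9^2 - 1)) = 1 - 300/720 = 0.583333.
Step 4: Under H0, t = rho * sqrt((n-2)/(1-rho^2)) = 1.9001 ~ t(7).
Step 5: Two-sided p-value from the t-distribution with 7 df = 0.099186.
Step 6: alpha = 0.1. reject H0.

rho = 0.5833, p = 0.099186, reject H0 at alpha = 0.1.


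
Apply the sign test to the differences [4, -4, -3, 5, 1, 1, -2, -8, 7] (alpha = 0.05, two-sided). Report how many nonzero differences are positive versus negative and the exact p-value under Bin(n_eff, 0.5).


Step 1: Discard zero differences. Original n = 9; n_eff = number of nonzero differences = 9.
Nonzero differences (with sign): +4, -4, -3, +5, +1, +1, -2, -8, +7
Step 2: Count signs: positive = 5, negative = 4.
Step 3: Under H0: P(positive) = 0.5, so the number of positives S ~ Bin(9, 0.5).
Step 4: Two-sided exact p-value = sum of Bin(9,0.5) probabilities at or below the observed probability = 1.000000.
Step 5: alpha = 0.05. fail to reject H0.

n_eff = 9, pos = 5, neg = 4, p = 1.000000, fail to reject H0.


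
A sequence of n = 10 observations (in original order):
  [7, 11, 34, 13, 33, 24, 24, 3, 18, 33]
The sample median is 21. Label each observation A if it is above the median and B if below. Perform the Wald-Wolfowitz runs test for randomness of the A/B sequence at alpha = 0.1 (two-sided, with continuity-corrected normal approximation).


Step 1: Compute median = 21; label A = above, B = below.
Labels in order: BBABAAABBA  (n_A = 5, n_B = 5)
Step 2: Count runs R = 6.
Step 3: Under H0 (random ordering), E[R] = 2*n_A*n_B/(n_A+n_B) + 1 = 2*5*5/10 + 1 = 6.0000.
        Var[R] = 2*n_A*n_B*(2*n_A*n_B - n_A - n_B) / ((n_A+n_B)^2 * (n_A+n_B-1)) = 2000/900 = 2.2222.
        SD[R] = 1.4907.
Step 4: R = E[R], so z = 0 with no continuity correction.
Step 5: Two-sided p-value via normal approximation = 2*(1 - Phi(|z|)) = 1.000000.
Step 6: alpha = 0.1. fail to reject H0.

R = 6, z = 0.0000, p = 1.000000, fail to reject H0.


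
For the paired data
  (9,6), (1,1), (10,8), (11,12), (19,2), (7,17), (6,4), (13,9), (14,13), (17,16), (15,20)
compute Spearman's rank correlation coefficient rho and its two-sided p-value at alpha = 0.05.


Step 1: Rank x and y separately (midranks; no ties here).
rank(x): 9->4, 1->1, 10->5, 11->6, 19->11, 7->3, 6->2, 13->7, 14->8, 17->10, 15->9
rank(y): 6->4, 1->1, 8->5, 12->7, 2->2, 17->10, 4->3, 9->6, 13->8, 16->9, 20->11
Step 2: d_i = R_x(i) - R_y(i); compute d_i^2.
  (4-4)^2=0, (1-1)^2=0, (5-5)^2=0, (6-7)^2=1, (11-2)^2=81, (3-10)^2=49, (2-3)^2=1, (7-6)^2=1, (8-8)^2=0, (10-9)^2=1, (9-11)^2=4
sum(d^2) = 138.
Step 3: rho = 1 - 6*138 / (11*(11^2 - 1)) = 1 - 828/1320 = 0.372727.
Step 4: Under H0, t = rho * sqrt((n-2)/(1-rho^2)) = 1.2050 ~ t(9).
Step 5: Two-sided p-value from the t-distribution with 9 df = 0.258926.
Step 6: alpha = 0.05. fail to reject H0.

rho = 0.3727, p = 0.258926, fail to reject H0 at alpha = 0.05.


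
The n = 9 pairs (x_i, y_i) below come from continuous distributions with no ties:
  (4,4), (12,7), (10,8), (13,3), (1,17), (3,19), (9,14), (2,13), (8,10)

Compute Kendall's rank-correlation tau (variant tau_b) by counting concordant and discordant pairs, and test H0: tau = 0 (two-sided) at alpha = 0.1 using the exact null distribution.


Step 1: Enumerate the 36 unordered pairs (i,j) with i<j and classify each by sign(x_j-x_i) * sign(y_j-y_i).
  (1,2):dx=+8,dy=+3->C; (1,3):dx=+6,dy=+4->C; (1,4):dx=+9,dy=-1->D; (1,5):dx=-3,dy=+13->D
  (1,6):dx=-1,dy=+15->D; (1,7):dx=+5,dy=+10->C; (1,8):dx=-2,dy=+9->D; (1,9):dx=+4,dy=+6->C
  (2,3):dx=-2,dy=+1->D; (2,4):dx=+1,dy=-4->D; (2,5):dx=-11,dy=+10->D; (2,6):dx=-9,dy=+12->D
  (2,7):dx=-3,dy=+7->D; (2,8):dx=-10,dy=+6->D; (2,9):dx=-4,dy=+3->D; (3,4):dx=+3,dy=-5->D
  (3,5):dx=-9,dy=+9->D; (3,6):dx=-7,dy=+11->D; (3,7):dx=-1,dy=+6->D; (3,8):dx=-8,dy=+5->D
  (3,9):dx=-2,dy=+2->D; (4,5):dx=-12,dy=+14->D; (4,6):dx=-10,dy=+16->D; (4,7):dx=-4,dy=+11->D
  (4,8):dx=-11,dy=+10->D; (4,9):dx=-5,dy=+7->D; (5,6):dx=+2,dy=+2->C; (5,7):dx=+8,dy=-3->D
  (5,8):dx=+1,dy=-4->D; (5,9):dx=+7,dy=-7->D; (6,7):dx=+6,dy=-5->D; (6,8):dx=-1,dy=-6->C
  (6,9):dx=+5,dy=-9->D; (7,8):dx=-7,dy=-1->C; (7,9):dx=-1,dy=-4->C; (8,9):dx=+6,dy=-3->D
Step 2: C = 8, D = 28, total pairs = 36.
Step 3: tau = (C - D)/(n(n-1)/2) = (8 - 28)/36 = -0.555556.
Step 4: Exact two-sided p-value (enumerate n! = 362880 permutations of y under H0): p = 0.044615.
Step 5: alpha = 0.1. reject H0.

tau_b = -0.5556 (C=8, D=28), p = 0.044615, reject H0.


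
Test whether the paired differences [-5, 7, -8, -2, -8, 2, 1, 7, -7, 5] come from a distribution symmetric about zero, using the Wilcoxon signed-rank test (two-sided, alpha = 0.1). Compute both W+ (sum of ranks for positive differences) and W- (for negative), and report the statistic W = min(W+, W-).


Step 1: Drop any zero differences (none here) and take |d_i|.
|d| = [5, 7, 8, 2, 8, 2, 1, 7, 7, 5]
Step 2: Midrank |d_i| (ties get averaged ranks).
ranks: |5|->4.5, |7|->7, |8|->9.5, |2|->2.5, |8|->9.5, |2|->2.5, |1|->1, |7|->7, |7|->7, |5|->4.5
Step 3: Attach original signs; sum ranks with positive sign and with negative sign.
W+ = 7 + 2.5 + 1 + 7 + 4.5 = 22
W- = 4.5 + 9.5 + 2.5 + 9.5 + 7 = 33
(Check: W+ + W- = 55 should equal n(n+1)/2 = 55.)
Step 4: Test statistic W = min(W+, W-) = 22.
Step 5: Ties in |d|, so use the tie-corrected normal approximation.
        E[W] = n(n+1)/4 = 10*11/4 = 27.5.
        Tie groups: |d|=2 (t=2), |d|=5 (t=2), |d|=7 (t=3), |d|=8 (t=2); sum(t^3 - t) = 42.
        Var[W] = n(n+1)(2n+1)/24 - sum(t^3-t)/48 = 2310/24 - 42/48 = 95.375.
        z = (W - E[W]) / sqrt(Var[W]) = (22 - 27.5) / 9.7660 = -0.5632.
        Two-sided p = 2*Phi(z) = 0.573314.
Step 6: alpha = 0.1. fail to reject H0.

W+ = 22, W- = 33, W = min = 22, p = 0.573314, fail to reject H0.


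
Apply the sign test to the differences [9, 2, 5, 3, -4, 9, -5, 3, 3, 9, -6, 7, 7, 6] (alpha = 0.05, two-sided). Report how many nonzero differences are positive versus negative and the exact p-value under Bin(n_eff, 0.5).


Step 1: Discard zero differences. Original n = 14; n_eff = number of nonzero differences = 14.
Nonzero differences (with sign): +9, +2, +5, +3, -4, +9, -5, +3, +3, +9, -6, +7, +7, +6
Step 2: Count signs: positive = 11, negative = 3.
Step 3: Under H0: P(positive) = 0.5, so the number of positives S ~ Bin(14, 0.5).
Step 4: Two-sided exact p-value = sum of Bin(14,0.5) probabilities at or below the observed probability = 0.057373.
Step 5: alpha = 0.05. fail to reject H0.

n_eff = 14, pos = 11, neg = 3, p = 0.057373, fail to reject H0.


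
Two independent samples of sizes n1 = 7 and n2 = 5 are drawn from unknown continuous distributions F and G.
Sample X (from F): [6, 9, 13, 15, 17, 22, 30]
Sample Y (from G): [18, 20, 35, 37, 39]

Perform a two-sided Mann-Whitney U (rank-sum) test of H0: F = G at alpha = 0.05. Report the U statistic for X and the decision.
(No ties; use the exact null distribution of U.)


Step 1: Combine and sort all 12 observations; assign midranks.
sorted (value, group): (6,X), (9,X), (13,X), (15,X), (17,X), (18,Y), (20,Y), (22,X), (30,X), (35,Y), (37,Y), (39,Y)
ranks: 6->1, 9->2, 13->3, 15->4, 17->5, 18->6, 20->7, 22->8, 30->9, 35->10, 37->11, 39->12
Step 2: Rank sum for X: R1 = 1 + 2 + 3 + 4 + 5 + 8 + 9 = 32.
Step 3: U_X = R1 - n1(n1+1)/2 = 32 - 7*8/2 = 32 - 28 = 4.
       U_Y = n1*n2 - U_X = 35 - 4 = 31.
Step 4: No ties, so the exact null distribution of U (based on enumerating the C(12,7) = 792 equally likely rank assignments) gives the two-sided p-value.
Step 5: p-value = 0.030303; compare to alpha = 0.05. reject H0.

U_X = 4, p = 0.030303, reject H0 at alpha = 0.05.


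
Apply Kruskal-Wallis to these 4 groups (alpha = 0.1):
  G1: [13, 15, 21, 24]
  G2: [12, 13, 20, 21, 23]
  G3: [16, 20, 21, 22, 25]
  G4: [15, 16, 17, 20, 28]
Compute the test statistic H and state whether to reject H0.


Step 1: Combine all N = 19 observations and assign midranks.
sorted (value, group, rank): (12,G2,1), (13,G1,2.5), (13,G2,2.5), (15,G1,4.5), (15,G4,4.5), (16,G3,6.5), (16,G4,6.5), (17,G4,8), (20,G2,10), (20,G3,10), (20,G4,10), (21,G1,13), (21,G2,13), (21,G3,13), (22,G3,15), (23,G2,16), (24,G1,17), (25,G3,18), (28,G4,19)
Step 2: Sum ranks within each group.
R_1 = 37 (n_1 = 4)
R_2 = 42.5 (n_2 = 5)
R_3 = 62.5 (n_3 = 5)
R_4 = 48 (n_4 = 5)
Step 3: H = 12/(N(N+1)) * sum(R_i^2/n_i) - 3(N+1)
     = 12/(19*20) * (37^2/4 + 42.5^2/5 + 62.5^2/5 + 48^2/5) - 3*20
     = 0.031579 * 1945.55 - 60
     = 1.438421.
Step 4: Ties present; correction factor C = 1 - 66/(19^3 - 19) = 0.990351. Corrected H = 1.438421 / 0.990351 = 1.452436.
Step 5: Under H0, H ~ chi^2(3); p-value = 0.693291.
Step 6: alpha = 0.1. fail to reject H0.

H = 1.4524, df = 3, p = 0.693291, fail to reject H0.


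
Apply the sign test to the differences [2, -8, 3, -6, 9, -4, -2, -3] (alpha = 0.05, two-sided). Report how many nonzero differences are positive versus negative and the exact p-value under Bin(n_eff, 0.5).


Step 1: Discard zero differences. Original n = 8; n_eff = number of nonzero differences = 8.
Nonzero differences (with sign): +2, -8, +3, -6, +9, -4, -2, -3
Step 2: Count signs: positive = 3, negative = 5.
Step 3: Under H0: P(positive) = 0.5, so the number of positives S ~ Bin(8, 0.5).
Step 4: Two-sided exact p-value = sum of Bin(8,0.5) probabilities at or below the observed probability = 0.726562.
Step 5: alpha = 0.05. fail to reject H0.

n_eff = 8, pos = 3, neg = 5, p = 0.726562, fail to reject H0.


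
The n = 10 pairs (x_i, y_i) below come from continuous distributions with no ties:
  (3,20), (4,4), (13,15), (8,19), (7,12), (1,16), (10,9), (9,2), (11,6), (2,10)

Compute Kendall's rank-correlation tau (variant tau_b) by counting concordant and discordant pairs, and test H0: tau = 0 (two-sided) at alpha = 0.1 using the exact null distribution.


Step 1: Enumerate the 45 unordered pairs (i,j) with i<j and classify each by sign(x_j-x_i) * sign(y_j-y_i).
  (1,2):dx=+1,dy=-16->D; (1,3):dx=+10,dy=-5->D; (1,4):dx=+5,dy=-1->D; (1,5):dx=+4,dy=-8->D
  (1,6):dx=-2,dy=-4->C; (1,7):dx=+7,dy=-11->D; (1,8):dx=+6,dy=-18->D; (1,9):dx=+8,dy=-14->D
  (1,10):dx=-1,dy=-10->C; (2,3):dx=+9,dy=+11->C; (2,4):dx=+4,dy=+15->C; (2,5):dx=+3,dy=+8->C
  (2,6):dx=-3,dy=+12->D; (2,7):dx=+6,dy=+5->C; (2,8):dx=+5,dy=-2->D; (2,9):dx=+7,dy=+2->C
  (2,10):dx=-2,dy=+6->D; (3,4):dx=-5,dy=+4->D; (3,5):dx=-6,dy=-3->C; (3,6):dx=-12,dy=+1->D
  (3,7):dx=-3,dy=-6->C; (3,8):dx=-4,dy=-13->C; (3,9):dx=-2,dy=-9->C; (3,10):dx=-11,dy=-5->C
  (4,5):dx=-1,dy=-7->C; (4,6):dx=-7,dy=-3->C; (4,7):dx=+2,dy=-10->D; (4,8):dx=+1,dy=-17->D
  (4,9):dx=+3,dy=-13->D; (4,10):dx=-6,dy=-9->C; (5,6):dx=-6,dy=+4->D; (5,7):dx=+3,dy=-3->D
  (5,8):dx=+2,dy=-10->D; (5,9):dx=+4,dy=-6->D; (5,10):dx=-5,dy=-2->C; (6,7):dx=+9,dy=-7->D
  (6,8):dx=+8,dy=-14->D; (6,9):dx=+10,dy=-10->D; (6,10):dx=+1,dy=-6->D; (7,8):dx=-1,dy=-7->C
  (7,9):dx=+1,dy=-3->D; (7,10):dx=-8,dy=+1->D; (8,9):dx=+2,dy=+4->C; (8,10):dx=-7,dy=+8->D
  (9,10):dx=-9,dy=+4->D
Step 2: C = 18, D = 27, total pairs = 45.
Step 3: tau = (C - D)/(n(n-1)/2) = (18 - 27)/45 = -0.200000.
Step 4: Exact two-sided p-value (enumerate n! = 3628800 permutations of y under H0): p = 0.484313.
Step 5: alpha = 0.1. fail to reject H0.

tau_b = -0.2000 (C=18, D=27), p = 0.484313, fail to reject H0.


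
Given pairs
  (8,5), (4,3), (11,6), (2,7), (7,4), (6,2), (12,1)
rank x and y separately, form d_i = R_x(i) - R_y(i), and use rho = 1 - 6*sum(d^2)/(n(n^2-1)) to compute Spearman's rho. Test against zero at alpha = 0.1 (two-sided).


Step 1: Rank x and y separately (midranks; no ties here).
rank(x): 8->5, 4->2, 11->6, 2->1, 7->4, 6->3, 12->7
rank(y): 5->5, 3->3, 6->6, 7->7, 4->4, 2->2, 1->1
Step 2: d_i = R_x(i) - R_y(i); compute d_i^2.
  (5-5)^2=0, (2-3)^2=1, (6-6)^2=0, (1-7)^2=36, (4-4)^2=0, (3-2)^2=1, (7-1)^2=36
sum(d^2) = 74.
Step 3: rho = 1 - 6*74 / (7*(7^2 - 1)) = 1 - 444/336 = -0.321429.
Step 4: Under H0, t = rho * sqrt((n-2)/(1-rho^2)) = -0.7590 ~ t(5).
Step 5: Two-sided p-value from the t-distribution with 5 df = 0.482072.
Step 6: alpha = 0.1. fail to reject H0.

rho = -0.3214, p = 0.482072, fail to reject H0 at alpha = 0.1.


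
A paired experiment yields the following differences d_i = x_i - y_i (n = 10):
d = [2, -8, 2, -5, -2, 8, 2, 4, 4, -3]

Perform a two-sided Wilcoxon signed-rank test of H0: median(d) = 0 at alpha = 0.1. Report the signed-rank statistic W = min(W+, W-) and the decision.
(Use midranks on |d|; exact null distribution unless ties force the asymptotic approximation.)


Step 1: Drop any zero differences (none here) and take |d_i|.
|d| = [2, 8, 2, 5, 2, 8, 2, 4, 4, 3]
Step 2: Midrank |d_i| (ties get averaged ranks).
ranks: |2|->2.5, |8|->9.5, |2|->2.5, |5|->8, |2|->2.5, |8|->9.5, |2|->2.5, |4|->6.5, |4|->6.5, |3|->5
Step 3: Attach original signs; sum ranks with positive sign and with negative sign.
W+ = 2.5 + 2.5 + 9.5 + 2.5 + 6.5 + 6.5 = 30
W- = 9.5 + 8 + 2.5 + 5 = 25
(Check: W+ + W- = 55 should equal n(n+1)/2 = 55.)
Step 4: Test statistic W = min(W+, W-) = 25.
Step 5: Ties in |d|, so use the tie-corrected normal approximation.
        E[W] = n(n+1)/4 = 10*11/4 = 27.5.
        Tie groups: |d|=2 (t=4), |d|=4 (t=2), |d|=8 (t=2); sum(t^3 - t) = 72.
        Var[W] = n(n+1)(2n+1)/24 - sum(t^3-t)/48 = 2310/24 - 72/48 = 94.75.
        z = (W - E[W]) / sqrt(Var[W]) = (25 - 27.5) / 9.7340 = -0.2568.
        Two-sided p = 2*Phi(z) = 0.797308.
Step 6: alpha = 0.1. fail to reject H0.

W+ = 30, W- = 25, W = min = 25, p = 0.797308, fail to reject H0.


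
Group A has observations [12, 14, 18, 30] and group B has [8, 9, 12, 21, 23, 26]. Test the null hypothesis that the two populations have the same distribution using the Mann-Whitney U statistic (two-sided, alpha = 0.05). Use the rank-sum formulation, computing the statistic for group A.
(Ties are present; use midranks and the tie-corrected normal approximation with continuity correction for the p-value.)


Step 1: Combine and sort all 10 observations; assign midranks.
sorted (value, group): (8,Y), (9,Y), (12,X), (12,Y), (14,X), (18,X), (21,Y), (23,Y), (26,Y), (30,X)
ranks: 8->1, 9->2, 12->3.5, 12->3.5, 14->5, 18->6, 21->7, 23->8, 26->9, 30->10
Step 2: Rank sum for X: R1 = 3.5 + 5 + 6 + 10 = 24.5.
Step 3: U_X = R1 - n1(n1+1)/2 = 24.5 - 4*5/2 = 24.5 - 10 = 14.5.
       U_Y = n1*n2 - U_X = 24 - 14.5 = 9.5.
Step 4: Ties are present, so use the tie-corrected normal approximation (with continuity correction) for the p-value.
Step 5: p-value = 0.668870; compare to alpha = 0.05. fail to reject H0.

U_X = 14.5, p = 0.668870, fail to reject H0 at alpha = 0.05.


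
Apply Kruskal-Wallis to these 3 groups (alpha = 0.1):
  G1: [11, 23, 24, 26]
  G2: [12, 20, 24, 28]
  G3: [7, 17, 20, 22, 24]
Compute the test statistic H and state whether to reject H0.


Step 1: Combine all N = 13 observations and assign midranks.
sorted (value, group, rank): (7,G3,1), (11,G1,2), (12,G2,3), (17,G3,4), (20,G2,5.5), (20,G3,5.5), (22,G3,7), (23,G1,8), (24,G1,10), (24,G2,10), (24,G3,10), (26,G1,12), (28,G2,13)
Step 2: Sum ranks within each group.
R_1 = 32 (n_1 = 4)
R_2 = 31.5 (n_2 = 4)
R_3 = 27.5 (n_3 = 5)
Step 3: H = 12/(N(N+1)) * sum(R_i^2/n_i) - 3(N+1)
     = 12/(13*14) * (32^2/4 + 31.5^2/4 + 27.5^2/5) - 3*14
     = 0.065934 * 655.312 - 42
     = 1.207418.
Step 4: Ties present; correction factor C = 1 - 30/(13^3 - 13) = 0.986264. Corrected H = 1.207418 / 0.986264 = 1.224234.
Step 5: Under H0, H ~ chi^2(2); p-value = 0.542202.
Step 6: alpha = 0.1. fail to reject H0.

H = 1.2242, df = 2, p = 0.542202, fail to reject H0.


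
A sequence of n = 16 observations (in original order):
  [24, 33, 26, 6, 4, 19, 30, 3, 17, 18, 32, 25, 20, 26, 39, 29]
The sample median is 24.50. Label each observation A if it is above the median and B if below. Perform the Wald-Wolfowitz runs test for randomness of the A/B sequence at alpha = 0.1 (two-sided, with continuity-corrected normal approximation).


Step 1: Compute median = 24.50; label A = above, B = below.
Labels in order: BAABBBABBBAABAAA  (n_A = 8, n_B = 8)
Step 2: Count runs R = 8.
Step 3: Under H0 (random ordering), E[R] = 2*n_A*n_B/(n_A+n_B) + 1 = 2*8*8/16 + 1 = 9.0000.
        Var[R] = 2*n_A*n_B*(2*n_A*n_B - n_A - n_B) / ((n_A+n_B)^2 * (n_A+n_B-1)) = 14336/3840 = 3.7333.
        SD[R] = 1.9322.
Step 4: Continuity-corrected z = (R + 0.5 - E[R]) / SD[R] = (8 + 0.5 - 9.0000) / 1.9322 = -0.2588.
Step 5: Two-sided p-value via normal approximation = 2*(1 - Phi(|z|)) = 0.795809.
Step 6: alpha = 0.1. fail to reject H0.

R = 8, z = -0.2588, p = 0.795809, fail to reject H0.


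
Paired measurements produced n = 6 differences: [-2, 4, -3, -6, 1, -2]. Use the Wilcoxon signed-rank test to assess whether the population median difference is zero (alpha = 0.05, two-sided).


Step 1: Drop any zero differences (none here) and take |d_i|.
|d| = [2, 4, 3, 6, 1, 2]
Step 2: Midrank |d_i| (ties get averaged ranks).
ranks: |2|->2.5, |4|->5, |3|->4, |6|->6, |1|->1, |2|->2.5
Step 3: Attach original signs; sum ranks with positive sign and with negative sign.
W+ = 5 + 1 = 6
W- = 2.5 + 4 + 6 + 2.5 = 15
(Check: W+ + W- = 21 should equal n(n+1)/2 = 21.)
Step 4: Test statistic W = min(W+, W-) = 6.
Step 5: Ties in |d|, so use the tie-corrected normal approximation.
        E[W] = n(n+1)/4 = 6*7/4 = 10.5.
        Tie groups: |d|=2 (t=2); sum(t^3 - t) = 6.
        Var[W] = n(n+1)(2n+1)/24 - sum(t^3-t)/48 = 546/24 - 6/48 = 22.625.
        z = (W - E[W]) / sqrt(Var[W]) = (6 - 10.5) / 4.7566 = -0.9461.
        Two-sided p = 2*Phi(z) = 0.344118.
Step 6: alpha = 0.05. fail to reject H0.

W+ = 6, W- = 15, W = min = 6, p = 0.344118, fail to reject H0.


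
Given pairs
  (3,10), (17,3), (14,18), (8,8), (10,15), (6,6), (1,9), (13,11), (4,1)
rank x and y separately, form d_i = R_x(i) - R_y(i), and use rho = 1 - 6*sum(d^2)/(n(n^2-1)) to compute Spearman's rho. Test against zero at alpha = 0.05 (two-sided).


Step 1: Rank x and y separately (midranks; no ties here).
rank(x): 3->2, 17->9, 14->8, 8->5, 10->6, 6->4, 1->1, 13->7, 4->3
rank(y): 10->6, 3->2, 18->9, 8->4, 15->8, 6->3, 9->5, 11->7, 1->1
Step 2: d_i = R_x(i) - R_y(i); compute d_i^2.
  (2-6)^2=16, (9-2)^2=49, (8-9)^2=1, (5-4)^2=1, (6-8)^2=4, (4-3)^2=1, (1-5)^2=16, (7-7)^2=0, (3-1)^2=4
sum(d^2) = 92.
Step 3: rho = 1 - 6*92 / (9*(9^2 - 1)) = 1 - 552/720 = 0.233333.
Step 4: Under H0, t = rho * sqrt((n-2)/(1-rho^2)) = 0.6349 ~ t(7).
Step 5: Two-sided p-value from the t-distribution with 7 df = 0.545699.
Step 6: alpha = 0.05. fail to reject H0.

rho = 0.2333, p = 0.545699, fail to reject H0 at alpha = 0.05.


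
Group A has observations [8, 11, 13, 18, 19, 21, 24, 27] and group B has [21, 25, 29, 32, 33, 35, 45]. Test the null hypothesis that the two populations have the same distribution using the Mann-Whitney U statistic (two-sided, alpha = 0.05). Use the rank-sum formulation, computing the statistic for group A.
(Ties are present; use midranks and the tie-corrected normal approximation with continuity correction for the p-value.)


Step 1: Combine and sort all 15 observations; assign midranks.
sorted (value, group): (8,X), (11,X), (13,X), (18,X), (19,X), (21,X), (21,Y), (24,X), (25,Y), (27,X), (29,Y), (32,Y), (33,Y), (35,Y), (45,Y)
ranks: 8->1, 11->2, 13->3, 18->4, 19->5, 21->6.5, 21->6.5, 24->8, 25->9, 27->10, 29->11, 32->12, 33->13, 35->14, 45->15
Step 2: Rank sum for X: R1 = 1 + 2 + 3 + 4 + 5 + 6.5 + 8 + 10 = 39.5.
Step 3: U_X = R1 - n1(n1+1)/2 = 39.5 - 8*9/2 = 39.5 - 36 = 3.5.
       U_Y = n1*n2 - U_X = 56 - 3.5 = 52.5.
Step 4: Ties are present, so use the tie-corrected normal approximation (with continuity correction) for the p-value.
Step 5: p-value = 0.005437; compare to alpha = 0.05. reject H0.

U_X = 3.5, p = 0.005437, reject H0 at alpha = 0.05.


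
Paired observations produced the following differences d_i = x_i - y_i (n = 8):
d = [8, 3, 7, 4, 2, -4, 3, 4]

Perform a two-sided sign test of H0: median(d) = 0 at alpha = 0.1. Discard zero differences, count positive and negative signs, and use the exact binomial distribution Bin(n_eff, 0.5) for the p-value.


Step 1: Discard zero differences. Original n = 8; n_eff = number of nonzero differences = 8.
Nonzero differences (with sign): +8, +3, +7, +4, +2, -4, +3, +4
Step 2: Count signs: positive = 7, negative = 1.
Step 3: Under H0: P(positive) = 0.5, so the number of positives S ~ Bin(8, 0.5).
Step 4: Two-sided exact p-value = sum of Bin(8,0.5) probabilities at or below the observed probability = 0.070312.
Step 5: alpha = 0.1. reject H0.

n_eff = 8, pos = 7, neg = 1, p = 0.070312, reject H0.


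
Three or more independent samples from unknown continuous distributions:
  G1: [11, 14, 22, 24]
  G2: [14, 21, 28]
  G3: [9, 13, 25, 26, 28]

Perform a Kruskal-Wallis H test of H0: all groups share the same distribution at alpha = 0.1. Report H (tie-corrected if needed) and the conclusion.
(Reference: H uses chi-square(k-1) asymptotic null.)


Step 1: Combine all N = 12 observations and assign midranks.
sorted (value, group, rank): (9,G3,1), (11,G1,2), (13,G3,3), (14,G1,4.5), (14,G2,4.5), (21,G2,6), (22,G1,7), (24,G1,8), (25,G3,9), (26,G3,10), (28,G2,11.5), (28,G3,11.5)
Step 2: Sum ranks within each group.
R_1 = 21.5 (n_1 = 4)
R_2 = 22 (n_2 = 3)
R_3 = 34.5 (n_3 = 5)
Step 3: H = 12/(N(N+1)) * sum(R_i^2/n_i) - 3(N+1)
     = 12/(12*13) * (21.5^2/4 + 22^2/3 + 34.5^2/5) - 3*13
     = 0.076923 * 514.946 - 39
     = 0.611218.
Step 4: Ties present; correction factor C = 1 - 12/(12^3 - 12) = 0.993007. Corrected H = 0.611218 / 0.993007 = 0.615522.
Step 5: Under H0, H ~ chi^2(2); p-value = 0.735091.
Step 6: alpha = 0.1. fail to reject H0.

H = 0.6155, df = 2, p = 0.735091, fail to reject H0.


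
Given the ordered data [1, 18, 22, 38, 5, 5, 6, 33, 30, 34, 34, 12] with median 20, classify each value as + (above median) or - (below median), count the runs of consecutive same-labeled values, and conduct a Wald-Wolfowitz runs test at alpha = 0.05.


Step 1: Compute median = 20; label A = above, B = below.
Labels in order: BBAABBBAAAAB  (n_A = 6, n_B = 6)
Step 2: Count runs R = 5.
Step 3: Under H0 (random ordering), E[R] = 2*n_A*n_B/(n_A+n_B) + 1 = 2*6*6/12 + 1 = 7.0000.
        Var[R] = 2*n_A*n_B*(2*n_A*n_B - n_A - n_B) / ((n_A+n_B)^2 * (n_A+n_B-1)) = 4320/1584 = 2.7273.
        SD[R] = 1.6514.
Step 4: Continuity-corrected z = (R + 0.5 - E[R]) / SD[R] = (5 + 0.5 - 7.0000) / 1.6514 = -0.9083.
Step 5: Two-sided p-value via normal approximation = 2*(1 - Phi(|z|)) = 0.363722.
Step 6: alpha = 0.05. fail to reject H0.

R = 5, z = -0.9083, p = 0.363722, fail to reject H0.


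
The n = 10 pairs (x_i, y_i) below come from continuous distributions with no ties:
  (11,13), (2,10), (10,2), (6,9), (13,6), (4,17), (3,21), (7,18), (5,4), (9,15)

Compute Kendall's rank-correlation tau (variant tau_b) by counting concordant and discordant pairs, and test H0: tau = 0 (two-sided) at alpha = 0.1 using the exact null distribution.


Step 1: Enumerate the 45 unordered pairs (i,j) with i<j and classify each by sign(x_j-x_i) * sign(y_j-y_i).
  (1,2):dx=-9,dy=-3->C; (1,3):dx=-1,dy=-11->C; (1,4):dx=-5,dy=-4->C; (1,5):dx=+2,dy=-7->D
  (1,6):dx=-7,dy=+4->D; (1,7):dx=-8,dy=+8->D; (1,8):dx=-4,dy=+5->D; (1,9):dx=-6,dy=-9->C
  (1,10):dx=-2,dy=+2->D; (2,3):dx=+8,dy=-8->D; (2,4):dx=+4,dy=-1->D; (2,5):dx=+11,dy=-4->D
  (2,6):dx=+2,dy=+7->C; (2,7):dx=+1,dy=+11->C; (2,8):dx=+5,dy=+8->C; (2,9):dx=+3,dy=-6->D
  (2,10):dx=+7,dy=+5->C; (3,4):dx=-4,dy=+7->D; (3,5):dx=+3,dy=+4->C; (3,6):dx=-6,dy=+15->D
  (3,7):dx=-7,dy=+19->D; (3,8):dx=-3,dy=+16->D; (3,9):dx=-5,dy=+2->D; (3,10):dx=-1,dy=+13->D
  (4,5):dx=+7,dy=-3->D; (4,6):dx=-2,dy=+8->D; (4,7):dx=-3,dy=+12->D; (4,8):dx=+1,dy=+9->C
  (4,9):dx=-1,dy=-5->C; (4,10):dx=+3,dy=+6->C; (5,6):dx=-9,dy=+11->D; (5,7):dx=-10,dy=+15->D
  (5,8):dx=-6,dy=+12->D; (5,9):dx=-8,dy=-2->C; (5,10):dx=-4,dy=+9->D; (6,7):dx=-1,dy=+4->D
  (6,8):dx=+3,dy=+1->C; (6,9):dx=+1,dy=-13->D; (6,10):dx=+5,dy=-2->D; (7,8):dx=+4,dy=-3->D
  (7,9):dx=+2,dy=-17->D; (7,10):dx=+6,dy=-6->D; (8,9):dx=-2,dy=-14->C; (8,10):dx=+2,dy=-3->D
  (9,10):dx=+4,dy=+11->C
Step 2: C = 16, D = 29, total pairs = 45.
Step 3: tau = (C - D)/(n(n-1)/2) = (16 - 29)/45 = -0.288889.
Step 4: Exact two-sided p-value (enumerate n! = 3628800 permutations of y under H0): p = 0.291248.
Step 5: alpha = 0.1. fail to reject H0.

tau_b = -0.2889 (C=16, D=29), p = 0.291248, fail to reject H0.


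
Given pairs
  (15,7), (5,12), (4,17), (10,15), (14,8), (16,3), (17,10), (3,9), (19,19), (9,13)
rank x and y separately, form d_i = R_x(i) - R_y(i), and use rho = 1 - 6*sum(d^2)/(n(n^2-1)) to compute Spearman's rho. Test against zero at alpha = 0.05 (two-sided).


Step 1: Rank x and y separately (midranks; no ties here).
rank(x): 15->7, 5->3, 4->2, 10->5, 14->6, 16->8, 17->9, 3->1, 19->10, 9->4
rank(y): 7->2, 12->6, 17->9, 15->8, 8->3, 3->1, 10->5, 9->4, 19->10, 13->7
Step 2: d_i = R_x(i) - R_y(i); compute d_i^2.
  (7-2)^2=25, (3-6)^2=9, (2-9)^2=49, (5-8)^2=9, (6-3)^2=9, (8-1)^2=49, (9-5)^2=16, (1-4)^2=9, (10-10)^2=0, (4-7)^2=9
sum(d^2) = 184.
Step 3: rho = 1 - 6*184 / (10*(10^2 - 1)) = 1 - 1104/990 = -0.115152.
Step 4: Under H0, t = rho * sqrt((n-2)/(1-rho^2)) = -0.3279 ~ t(8).
Step 5: Two-sided p-value from the t-distribution with 8 df = 0.751420.
Step 6: alpha = 0.05. fail to reject H0.

rho = -0.1152, p = 0.751420, fail to reject H0 at alpha = 0.05.


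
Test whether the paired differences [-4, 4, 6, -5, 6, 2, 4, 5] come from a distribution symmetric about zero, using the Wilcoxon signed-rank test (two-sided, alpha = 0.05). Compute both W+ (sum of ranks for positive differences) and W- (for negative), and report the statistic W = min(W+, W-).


Step 1: Drop any zero differences (none here) and take |d_i|.
|d| = [4, 4, 6, 5, 6, 2, 4, 5]
Step 2: Midrank |d_i| (ties get averaged ranks).
ranks: |4|->3, |4|->3, |6|->7.5, |5|->5.5, |6|->7.5, |2|->1, |4|->3, |5|->5.5
Step 3: Attach original signs; sum ranks with positive sign and with negative sign.
W+ = 3 + 7.5 + 7.5 + 1 + 3 + 5.5 = 27.5
W- = 3 + 5.5 = 8.5
(Check: W+ + W- = 36 should equal n(n+1)/2 = 36.)
Step 4: Test statistic W = min(W+, W-) = 8.5.
Step 5: Ties in |d|, so use the tie-corrected normal approximation.
        E[W] = n(n+1)/4 = 8*9/4 = 18.
        Tie groups: |d|=4 (t=3), |d|=5 (t=2), |d|=6 (t=2); sum(t^3 - t) = 36.
        Var[W] = n(n+1)(2n+1)/24 - sum(t^3-t)/48 = 1224/24 - 36/48 = 50.25.
        z = (W - E[W]) / sqrt(Var[W]) = (8.5 - 18) / 7.0887 = -1.3402.
        Two-sided p = 2*Phi(z) = 0.180194.
Step 6: alpha = 0.05. fail to reject H0.

W+ = 27.5, W- = 8.5, W = min = 8.5, p = 0.180194, fail to reject H0.


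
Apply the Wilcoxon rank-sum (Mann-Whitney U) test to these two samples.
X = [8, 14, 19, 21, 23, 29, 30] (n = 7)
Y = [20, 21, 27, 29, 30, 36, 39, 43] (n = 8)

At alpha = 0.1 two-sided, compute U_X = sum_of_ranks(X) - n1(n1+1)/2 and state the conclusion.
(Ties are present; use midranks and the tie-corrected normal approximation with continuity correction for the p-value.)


Step 1: Combine and sort all 15 observations; assign midranks.
sorted (value, group): (8,X), (14,X), (19,X), (20,Y), (21,X), (21,Y), (23,X), (27,Y), (29,X), (29,Y), (30,X), (30,Y), (36,Y), (39,Y), (43,Y)
ranks: 8->1, 14->2, 19->3, 20->4, 21->5.5, 21->5.5, 23->7, 27->8, 29->9.5, 29->9.5, 30->11.5, 30->11.5, 36->13, 39->14, 43->15
Step 2: Rank sum for X: R1 = 1 + 2 + 3 + 5.5 + 7 + 9.5 + 11.5 = 39.5.
Step 3: U_X = R1 - n1(n1+1)/2 = 39.5 - 7*8/2 = 39.5 - 28 = 11.5.
       U_Y = n1*n2 - U_X = 56 - 11.5 = 44.5.
Step 4: Ties are present, so use the tie-corrected normal approximation (with continuity correction) for the p-value.
Step 5: p-value = 0.063365; compare to alpha = 0.1. reject H0.

U_X = 11.5, p = 0.063365, reject H0 at alpha = 0.1.


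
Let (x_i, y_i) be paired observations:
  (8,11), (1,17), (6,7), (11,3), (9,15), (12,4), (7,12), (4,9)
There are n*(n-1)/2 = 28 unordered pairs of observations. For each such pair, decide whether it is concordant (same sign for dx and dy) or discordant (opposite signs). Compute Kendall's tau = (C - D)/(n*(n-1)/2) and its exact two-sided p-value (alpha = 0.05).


Step 1: Enumerate the 28 unordered pairs (i,j) with i<j and classify each by sign(x_j-x_i) * sign(y_j-y_i).
  (1,2):dx=-7,dy=+6->D; (1,3):dx=-2,dy=-4->C; (1,4):dx=+3,dy=-8->D; (1,5):dx=+1,dy=+4->C
  (1,6):dx=+4,dy=-7->D; (1,7):dx=-1,dy=+1->D; (1,8):dx=-4,dy=-2->C; (2,3):dx=+5,dy=-10->D
  (2,4):dx=+10,dy=-14->D; (2,5):dx=+8,dy=-2->D; (2,6):dx=+11,dy=-13->D; (2,7):dx=+6,dy=-5->D
  (2,8):dx=+3,dy=-8->D; (3,4):dx=+5,dy=-4->D; (3,5):dx=+3,dy=+8->C; (3,6):dx=+6,dy=-3->D
  (3,7):dx=+1,dy=+5->C; (3,8):dx=-2,dy=+2->D; (4,5):dx=-2,dy=+12->D; (4,6):dx=+1,dy=+1->C
  (4,7):dx=-4,dy=+9->D; (4,8):dx=-7,dy=+6->D; (5,6):dx=+3,dy=-11->D; (5,7):dx=-2,dy=-3->C
  (5,8):dx=-5,dy=-6->C; (6,7):dx=-5,dy=+8->D; (6,8):dx=-8,dy=+5->D; (7,8):dx=-3,dy=-3->C
Step 2: C = 9, D = 19, total pairs = 28.
Step 3: tau = (C - D)/(n(n-1)/2) = (9 - 19)/28 = -0.357143.
Step 4: Exact two-sided p-value (enumerate n! = 40320 permutations of y under H0): p = 0.275099.
Step 5: alpha = 0.05. fail to reject H0.

tau_b = -0.3571 (C=9, D=19), p = 0.275099, fail to reject H0.


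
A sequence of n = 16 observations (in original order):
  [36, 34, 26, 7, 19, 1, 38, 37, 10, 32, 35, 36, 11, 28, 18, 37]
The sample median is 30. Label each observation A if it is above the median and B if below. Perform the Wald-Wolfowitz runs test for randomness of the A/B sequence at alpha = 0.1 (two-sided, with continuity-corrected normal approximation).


Step 1: Compute median = 30; label A = above, B = below.
Labels in order: AABBBBAABAAABBBA  (n_A = 8, n_B = 8)
Step 2: Count runs R = 7.
Step 3: Under H0 (random ordering), E[R] = 2*n_A*n_B/(n_A+n_B) + 1 = 2*8*8/16 + 1 = 9.0000.
        Var[R] = 2*n_A*n_B*(2*n_A*n_B - n_A - n_B) / ((n_A+n_B)^2 * (n_A+n_B-1)) = 14336/3840 = 3.7333.
        SD[R] = 1.9322.
Step 4: Continuity-corrected z = (R + 0.5 - E[R]) / SD[R] = (7 + 0.5 - 9.0000) / 1.9322 = -0.7763.
Step 5: Two-sided p-value via normal approximation = 2*(1 - Phi(|z|)) = 0.437558.
Step 6: alpha = 0.1. fail to reject H0.

R = 7, z = -0.7763, p = 0.437558, fail to reject H0.
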